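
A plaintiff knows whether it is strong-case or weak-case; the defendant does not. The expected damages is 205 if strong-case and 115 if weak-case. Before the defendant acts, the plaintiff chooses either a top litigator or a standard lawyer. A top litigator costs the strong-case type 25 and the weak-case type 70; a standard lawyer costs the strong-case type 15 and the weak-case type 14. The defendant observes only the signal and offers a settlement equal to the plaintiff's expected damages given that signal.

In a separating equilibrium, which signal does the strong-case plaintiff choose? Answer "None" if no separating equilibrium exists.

None

Try strong-case → top litigator, weak-case → standard lawyer:
  If types separate, top litigator earns payment 205 and standard lawyer earns 115.
  Strong-case: top litigator gives 205 − 25 = 180; standard lawyer gives 115 − 15 = 100. No deviation. ✓
  Weak-case: standard lawyer gives 115 − 14 = 101; top litigator gives 205 − 70 = 135. Would deviate. ✗
Try strong-case → standard lawyer, weak-case → top litigator:
  If types separate, standard lawyer earns payment 205 and top litigator earns 115.
  Strong-case: standard lawyer gives 205 − 15 = 190; top litigator gives 115 − 25 = 90. No deviation. ✓
  Weak-case: top litigator gives 115 − 70 = 45; standard lawyer gives 205 − 14 = 191. Would deviate. ✗
Neither assignment is incentive-compatible.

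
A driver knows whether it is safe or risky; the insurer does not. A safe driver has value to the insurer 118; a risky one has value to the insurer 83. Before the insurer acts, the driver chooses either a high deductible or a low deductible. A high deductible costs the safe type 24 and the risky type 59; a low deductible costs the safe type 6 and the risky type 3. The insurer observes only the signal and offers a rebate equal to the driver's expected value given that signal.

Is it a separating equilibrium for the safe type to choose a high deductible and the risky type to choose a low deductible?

If types separate, high deductible earns payment 118 and low deductible earns 83.
Safe: high deductible gives 118 − 24 = 94; low deductible gives 83 − 6 = 77. No deviation. ✓
Risky: low deductible gives 83 − 3 = 80; high deductible gives 118 − 59 = 59. No deviation. ✓
Neither type gains from mimicking the other.

Yes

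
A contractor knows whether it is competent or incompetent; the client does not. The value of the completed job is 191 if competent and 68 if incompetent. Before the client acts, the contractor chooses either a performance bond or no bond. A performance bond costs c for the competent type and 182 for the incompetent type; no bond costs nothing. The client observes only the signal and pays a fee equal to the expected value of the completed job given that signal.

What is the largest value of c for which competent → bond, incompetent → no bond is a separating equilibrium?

Under separation: bond → competent (pays 191); no bond → incompetent (pays 68).
Incompetent: 68 − 0 = 68 ≥ 191 − 182 = 9. Holds regardless of c. ✓
Competent: 191 − c ≥ 68 − 0, so c ≤ 191 − 68 = 123.

123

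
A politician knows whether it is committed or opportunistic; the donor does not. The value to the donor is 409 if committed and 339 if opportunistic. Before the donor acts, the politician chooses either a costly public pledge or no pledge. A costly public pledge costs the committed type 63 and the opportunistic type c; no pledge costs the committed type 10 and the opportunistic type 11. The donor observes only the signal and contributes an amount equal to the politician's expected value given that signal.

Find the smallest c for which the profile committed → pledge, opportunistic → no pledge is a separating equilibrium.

Under separation: pledge → committed (pays 409); no pledge → opportunistic (pays 339).
Committed: 409 − 63 = 346 ≥ 339 − 10 = 329. Holds regardless of c. ✓
Opportunistic: 339 − 11 ≥ 409 − c, so c ≥ 409 − 328 = 81.

81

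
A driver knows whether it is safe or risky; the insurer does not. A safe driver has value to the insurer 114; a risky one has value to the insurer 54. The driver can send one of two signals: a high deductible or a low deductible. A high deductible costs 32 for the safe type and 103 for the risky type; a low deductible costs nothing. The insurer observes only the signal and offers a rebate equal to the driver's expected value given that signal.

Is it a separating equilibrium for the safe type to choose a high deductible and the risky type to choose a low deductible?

If types separate, high deductible earns payment 114 and low deductible earns 54.
Safe: high deductible gives 114 − 32 = 82; low deductible gives 54 − 0 = 54. No deviation. ✓
Risky: low deductible gives 54 − 0 = 54; high deductible gives 114 − 103 = 11. No deviation. ✓
Both incentive constraints hold.

Yes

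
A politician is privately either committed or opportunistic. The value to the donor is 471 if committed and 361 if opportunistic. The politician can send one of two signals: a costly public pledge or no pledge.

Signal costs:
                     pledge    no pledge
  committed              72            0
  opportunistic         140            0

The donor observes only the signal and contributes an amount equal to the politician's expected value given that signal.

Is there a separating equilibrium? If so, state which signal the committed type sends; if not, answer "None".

Try committed → pledge, opportunistic → no pledge:
  If types separate, pledge earns payment 471 and no pledge earns 361.
  Committed: pledge gives 471 − 72 = 399; no pledge gives 361 − 0 = 361. No deviation. ✓
  Opportunistic: no pledge gives 361 − 0 = 361; pledge gives 471 − 140 = 331. No deviation. ✓
Both hold — the committed type sends pledge.

pledge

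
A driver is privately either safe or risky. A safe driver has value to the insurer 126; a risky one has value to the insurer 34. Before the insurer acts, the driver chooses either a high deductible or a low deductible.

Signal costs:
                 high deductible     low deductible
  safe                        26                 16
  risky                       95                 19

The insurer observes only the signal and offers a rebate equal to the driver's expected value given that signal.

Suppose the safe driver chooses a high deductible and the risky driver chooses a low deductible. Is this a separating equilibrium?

If types separate, high deductible earns payment 126 and low deductible earns 34.
Safe: high deductible gives 126 − 26 = 100; low deductible gives 34 − 16 = 18. No deviation. ✓
Risky: low deductible gives 34 − 19 = 15; high deductible gives 126 − 95 = 31. Would deviate. ✗

No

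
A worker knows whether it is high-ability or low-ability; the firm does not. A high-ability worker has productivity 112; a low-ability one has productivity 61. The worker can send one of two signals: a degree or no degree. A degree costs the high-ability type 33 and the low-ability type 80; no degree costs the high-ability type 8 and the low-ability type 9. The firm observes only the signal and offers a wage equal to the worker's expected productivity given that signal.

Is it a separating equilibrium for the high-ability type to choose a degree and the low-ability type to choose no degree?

Yes

Under separation the firm infers type exactly: degree → high-ability (pays 112), no degree → low-ability (pays 61).
High-ability: degree gives 112 − 33 = 79; no degree gives 61 − 8 = 53. No deviation. ✓
Low-ability: no degree gives 61 − 9 = 52; degree gives 112 − 80 = 32. No deviation. ✓
Neither type gains from mimicking the other.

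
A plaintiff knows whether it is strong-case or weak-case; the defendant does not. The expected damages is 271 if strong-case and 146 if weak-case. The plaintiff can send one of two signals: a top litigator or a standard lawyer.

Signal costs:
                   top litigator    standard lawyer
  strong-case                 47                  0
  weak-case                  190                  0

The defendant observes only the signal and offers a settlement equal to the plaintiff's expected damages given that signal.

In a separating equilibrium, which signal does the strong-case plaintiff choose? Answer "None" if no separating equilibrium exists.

Try strong-case → top litigator, weak-case → standard lawyer:
  Under separation the defendant infers type exactly: top litigator → strong-case (pays 271), standard lawyer → weak-case (pays 146).
  Strong-case: top litigator gives 271 − 47 = 224; standard lawyer gives 146 − 0 = 146. No deviation. ✓
  Weak-case: standard lawyer gives 146 − 0 = 146; top litigator gives 271 − 190 = 81. No deviation. ✓
Both hold — the strong-case type sends top litigator.

top litigator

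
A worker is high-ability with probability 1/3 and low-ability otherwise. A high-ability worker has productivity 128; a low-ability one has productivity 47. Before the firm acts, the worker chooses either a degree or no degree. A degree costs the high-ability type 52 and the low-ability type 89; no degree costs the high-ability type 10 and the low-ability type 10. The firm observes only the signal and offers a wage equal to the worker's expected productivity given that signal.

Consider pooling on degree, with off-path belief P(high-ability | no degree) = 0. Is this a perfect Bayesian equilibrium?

On the equilibrium path (degree) the firm holds the prior 1/3 and pays 1/3·128 + 2/3·47 = 74. Off-path (no degree) belief 0 gives 0·128 + 1·47 = 47.
High-ability: degree gives 74 − 52 = 22; no degree gives 47 − 10 = 37. Deviates. ✗
Low-ability: degree gives 74 − 89 = -15; no degree gives 47 − 10 = 37. Deviates. ✗

No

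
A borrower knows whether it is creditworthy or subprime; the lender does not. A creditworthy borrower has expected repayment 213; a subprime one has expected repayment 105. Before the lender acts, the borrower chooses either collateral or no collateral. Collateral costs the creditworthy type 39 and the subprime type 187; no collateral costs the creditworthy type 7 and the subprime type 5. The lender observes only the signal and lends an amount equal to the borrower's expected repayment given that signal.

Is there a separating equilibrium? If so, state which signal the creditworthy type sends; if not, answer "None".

collateral

Try creditworthy → collateral, subprime → no collateral:
  Under separation the lender infers type exactly: collateral → creditworthy (pays 213), no collateral → subprime (pays 105).
  Creditworthy: collateral gives 213 − 39 = 174; no collateral gives 105 − 7 = 98. No deviation. ✓
  Subprime: no collateral gives 105 − 5 = 100; collateral gives 213 − 187 = 26. No deviation. ✓
Both hold — the creditworthy type sends collateral.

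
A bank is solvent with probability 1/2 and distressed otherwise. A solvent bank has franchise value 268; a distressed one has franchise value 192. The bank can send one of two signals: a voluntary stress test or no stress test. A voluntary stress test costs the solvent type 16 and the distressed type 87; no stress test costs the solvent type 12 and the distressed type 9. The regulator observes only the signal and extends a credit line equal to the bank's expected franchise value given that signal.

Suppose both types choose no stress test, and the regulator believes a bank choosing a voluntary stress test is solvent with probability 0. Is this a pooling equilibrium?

Yes

At the pooled signal (no stress test) the regulator holds the prior 1/2 and pays 1/2·268 + 1/2·192 = 230. Off-path (stress test) belief 0 gives 0·268 + 1·192 = 192.
Solvent: no stress test gives 230 − 12 = 218; stress test gives 192 − 16 = 176. Stays. ✓
Distressed: no stress test gives 230 − 9 = 221; stress test gives 192 − 87 = 105. Stays. ✓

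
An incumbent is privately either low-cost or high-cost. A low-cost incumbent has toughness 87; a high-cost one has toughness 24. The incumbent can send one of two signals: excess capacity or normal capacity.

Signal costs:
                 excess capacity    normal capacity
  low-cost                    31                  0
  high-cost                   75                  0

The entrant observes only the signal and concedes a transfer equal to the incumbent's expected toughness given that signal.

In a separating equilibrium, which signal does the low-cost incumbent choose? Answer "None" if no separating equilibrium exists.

Try low-cost → excess capacity, high-cost → normal capacity:
  If types separate, excess capacity earns payment 87 and normal capacity earns 24.
  Low-cost: excess capacity gives 87 − 31 = 56; normal capacity gives 24 − 0 = 24. No deviation. ✓
  High-cost: normal capacity gives 24 − 0 = 24; excess capacity gives 87 − 75 = 12. No deviation. ✓
Both hold — the low-cost type sends excess capacity.

excess capacity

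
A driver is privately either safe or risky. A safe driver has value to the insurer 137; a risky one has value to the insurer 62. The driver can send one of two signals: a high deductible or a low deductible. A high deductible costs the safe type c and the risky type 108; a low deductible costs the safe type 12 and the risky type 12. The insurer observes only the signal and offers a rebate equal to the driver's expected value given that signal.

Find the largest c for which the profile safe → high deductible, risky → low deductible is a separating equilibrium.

Under separation: high deductible → safe (pays 137); low deductible → risky (pays 62).
Risky: 62 − 12 = 50 ≥ 137 − 108 = 29. Holds regardless of c. ✓
Safe: 137 − c ≥ 62 − 12, so c ≤ 137 − 50 = 87.

87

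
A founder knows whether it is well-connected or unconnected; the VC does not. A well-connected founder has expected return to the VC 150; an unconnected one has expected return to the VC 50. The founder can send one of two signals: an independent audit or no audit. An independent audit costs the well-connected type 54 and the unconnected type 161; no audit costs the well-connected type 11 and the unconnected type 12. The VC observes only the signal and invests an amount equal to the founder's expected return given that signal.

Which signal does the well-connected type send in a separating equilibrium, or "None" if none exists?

audit

Try well-connected → audit, unconnected → no audit:
  Under separation the VC infers type exactly: audit → well-connected (pays 150), no audit → unconnected (pays 50).
  Well-connected: audit gives 150 − 54 = 96; no audit gives 50 − 11 = 39. No deviation. ✓
  Unconnected: no audit gives 50 − 12 = 38; audit gives 150 − 161 = -11. No deviation. ✓
Both hold — the well-connected type sends audit.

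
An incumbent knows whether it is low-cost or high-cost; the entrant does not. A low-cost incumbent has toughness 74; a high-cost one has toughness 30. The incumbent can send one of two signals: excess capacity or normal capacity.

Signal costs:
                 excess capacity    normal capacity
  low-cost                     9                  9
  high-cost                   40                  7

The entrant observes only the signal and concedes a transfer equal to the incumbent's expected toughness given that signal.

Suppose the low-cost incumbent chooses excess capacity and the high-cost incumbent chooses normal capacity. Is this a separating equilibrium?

If types separate, excess capacity earns payment 74 and normal capacity earns 30.
Low-cost: excess capacity gives 74 − 9 = 65; normal capacity gives 30 − 9 = 21. No deviation. ✓
High-cost: normal capacity gives 30 − 7 = 23; excess capacity gives 74 − 40 = 34. Would deviate. ✗

No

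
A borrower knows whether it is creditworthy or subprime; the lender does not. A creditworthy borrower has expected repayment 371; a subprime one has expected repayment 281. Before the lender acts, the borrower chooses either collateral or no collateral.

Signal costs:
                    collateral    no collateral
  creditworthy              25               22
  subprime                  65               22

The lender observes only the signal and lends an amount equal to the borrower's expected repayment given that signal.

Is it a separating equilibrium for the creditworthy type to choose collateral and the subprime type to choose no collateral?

No

Under separation the lender infers type exactly: collateral → creditworthy (pays 371), no collateral → subprime (pays 281).
Creditworthy: collateral gives 371 − 25 = 346; no collateral gives 281 − 22 = 259. No deviation. ✓
Subprime: no collateral gives 281 − 22 = 259; collateral gives 371 − 65 = 306. Would deviate. ✗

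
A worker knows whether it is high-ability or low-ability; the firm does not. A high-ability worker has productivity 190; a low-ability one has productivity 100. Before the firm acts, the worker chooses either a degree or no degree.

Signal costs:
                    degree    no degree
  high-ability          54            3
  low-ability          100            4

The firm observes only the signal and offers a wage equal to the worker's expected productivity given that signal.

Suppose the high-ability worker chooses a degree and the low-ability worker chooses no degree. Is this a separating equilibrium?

Yes

If types separate, degree earns payment 190 and no degree earns 100.
High-ability: degree gives 190 − 54 = 136; no degree gives 100 − 3 = 97. No deviation. ✓
Low-ability: no degree gives 100 − 4 = 96; degree gives 190 − 100 = 90. No deviation. ✓
Both incentive constraints hold.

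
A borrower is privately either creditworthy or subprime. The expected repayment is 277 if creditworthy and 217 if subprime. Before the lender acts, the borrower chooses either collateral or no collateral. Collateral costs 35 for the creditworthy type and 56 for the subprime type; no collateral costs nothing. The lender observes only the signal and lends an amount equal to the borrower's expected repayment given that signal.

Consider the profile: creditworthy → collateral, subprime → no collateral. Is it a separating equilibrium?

If types separate, collateral earns payment 277 and no collateral earns 217.
Creditworthy: collateral gives 277 − 35 = 242; no collateral gives 217 − 0 = 217. No deviation. ✓
Subprime: no collateral gives 217 − 0 = 217; collateral gives 277 − 56 = 221. Would deviate. ✗

No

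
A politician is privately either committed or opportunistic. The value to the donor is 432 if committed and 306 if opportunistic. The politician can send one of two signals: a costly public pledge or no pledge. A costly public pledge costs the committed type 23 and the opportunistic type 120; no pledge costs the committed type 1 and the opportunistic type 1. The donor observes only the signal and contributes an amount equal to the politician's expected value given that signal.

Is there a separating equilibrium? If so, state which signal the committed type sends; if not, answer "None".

Try committed → pledge, opportunistic → no pledge:
  If types separate, pledge earns payment 432 and no pledge earns 306.
  Committed: pledge gives 432 − 23 = 409; no pledge gives 306 − 1 = 305. No deviation. ✓
  Opportunistic: no pledge gives 306 − 1 = 305; pledge gives 432 − 120 = 312. Would deviate. ✗
Try committed → no pledge, opportunistic → pledge:
  If types separate, no pledge earns payment 432 and pledge earns 306.
  Committed: no pledge gives 432 − 1 = 431; pledge gives 306 − 23 = 283. No deviation. ✓
  Opportunistic: pledge gives 306 − 120 = 186; no pledge gives 432 − 1 = 431. Would deviate. ✗
Neither assignment is incentive-compatible.

None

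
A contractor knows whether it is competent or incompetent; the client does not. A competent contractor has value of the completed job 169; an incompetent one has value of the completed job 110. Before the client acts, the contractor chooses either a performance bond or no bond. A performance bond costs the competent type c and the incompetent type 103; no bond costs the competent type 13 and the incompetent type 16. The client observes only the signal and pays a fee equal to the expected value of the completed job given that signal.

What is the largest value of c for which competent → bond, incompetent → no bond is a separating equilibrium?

72

Under separation: bond → competent (pays 169); no bond → incompetent (pays 110).
Incompetent: 110 − 16 = 94 ≥ 169 − 103 = 66. Holds regardless of c. ✓
Competent: 169 − c ≥ 110 − 13, so c ≤ 169 − 97 = 72.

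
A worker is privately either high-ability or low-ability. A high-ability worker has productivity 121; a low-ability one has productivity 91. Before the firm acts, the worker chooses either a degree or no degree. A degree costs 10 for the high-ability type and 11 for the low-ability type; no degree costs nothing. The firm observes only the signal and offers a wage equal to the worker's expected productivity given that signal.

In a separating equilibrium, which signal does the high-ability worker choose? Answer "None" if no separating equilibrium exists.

Try high-ability → degree, low-ability → no degree:
  Under separation the firm infers type exactly: degree → high-ability (pays 121), no degree → low-ability (pays 91).
  High-ability: degree gives 121 − 10 = 111; no degree gives 91 − 0 = 91. No deviation. ✓
  Low-ability: no degree gives 91 − 0 = 91; degree gives 121 − 11 = 110. Would deviate. ✗
Try high-ability → no degree, low-ability → degree:
  Under separation the firm infers type exactly: no degree → high-ability (pays 121), degree → low-ability (pays 91).
  High-ability: no degree gives 121 − 0 = 121; degree gives 91 − 10 = 81. No deviation. ✓
  Low-ability: degree gives 91 − 11 = 80; no degree gives 121 − 0 = 121. Would deviate. ✗
Neither assignment is incentive-compatible.

None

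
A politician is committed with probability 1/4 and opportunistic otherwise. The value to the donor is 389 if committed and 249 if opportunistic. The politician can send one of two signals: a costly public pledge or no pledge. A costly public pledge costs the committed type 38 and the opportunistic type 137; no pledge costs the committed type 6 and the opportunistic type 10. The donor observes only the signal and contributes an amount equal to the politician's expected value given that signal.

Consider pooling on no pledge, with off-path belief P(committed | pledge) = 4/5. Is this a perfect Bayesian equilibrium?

At the pooled signal (no pledge) the donor holds the prior 1/4 and pays 1/4·389 + 3/4·249 = 284. Off-path (pledge) belief 4/5 gives 4/5·389 + 1/5·249 = 361.
Committed: no pledge gives 284 − 6 = 278; pledge gives 361 − 38 = 323. Deviates. ✗
Opportunistic: no pledge gives 284 − 10 = 274; pledge gives 361 − 137 = 224. Stays. ✓

No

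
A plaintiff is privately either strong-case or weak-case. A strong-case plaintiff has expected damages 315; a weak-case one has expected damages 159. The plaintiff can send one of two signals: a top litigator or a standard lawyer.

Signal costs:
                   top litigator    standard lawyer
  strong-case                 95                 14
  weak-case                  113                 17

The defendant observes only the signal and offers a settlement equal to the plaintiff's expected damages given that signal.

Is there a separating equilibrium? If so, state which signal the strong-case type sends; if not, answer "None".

Try strong-case → top litigator, weak-case → standard lawyer:
  If types separate, top litigator earns payment 315 and standard lawyer earns 159.
  Strong-case: top litigator gives 315 − 95 = 220; standard lawyer gives 159 − 14 = 145. No deviation. ✓
  Weak-case: standard lawyer gives 159 − 17 = 142; top litigator gives 315 − 113 = 202. Would deviate. ✗
Try strong-case → standard lawyer, weak-case → top litigator:
  If types separate, standard lawyer earns payment 315 and top litigator earns 159.
  Strong-case: standard lawyer gives 315 − 14 = 301; top litigator gives 159 − 95 = 64. No deviation. ✓
  Weak-case: top litigator gives 159 − 113 = 46; standard lawyer gives 315 − 17 = 298. Would deviate. ✗
Neither assignment is incentive-compatible.

None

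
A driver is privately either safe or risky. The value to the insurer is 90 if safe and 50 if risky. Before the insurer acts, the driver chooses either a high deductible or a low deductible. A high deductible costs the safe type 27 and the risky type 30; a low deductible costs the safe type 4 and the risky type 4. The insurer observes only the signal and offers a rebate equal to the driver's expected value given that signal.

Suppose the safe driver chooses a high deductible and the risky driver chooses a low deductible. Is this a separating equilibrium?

If types separate, high deductible earns payment 90 and low deductible earns 50.
Safe: high deductible gives 90 − 27 = 63; low deductible gives 50 − 4 = 46. No deviation. ✓
Risky: low deductible gives 50 − 4 = 46; high deductible gives 90 − 30 = 60. Would deviate. ✗

No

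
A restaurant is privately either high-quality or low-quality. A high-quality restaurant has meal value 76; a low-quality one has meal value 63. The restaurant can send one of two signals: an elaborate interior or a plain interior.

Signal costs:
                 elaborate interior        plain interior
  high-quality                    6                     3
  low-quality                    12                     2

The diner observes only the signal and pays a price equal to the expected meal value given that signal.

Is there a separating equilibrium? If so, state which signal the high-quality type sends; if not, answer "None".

Try high-quality → elaborate interior, low-quality → plain interior:
  Under separation the diner infers type exactly: elaborate interior → high-quality (pays 76), plain interior → low-quality (pays 63).
  High-quality: elaborate interior gives 76 − 6 = 70; plain interior gives 63 − 3 = 60. No deviation. ✓
  Low-quality: plain interior gives 63 − 2 = 61; elaborate interior gives 76 − 12 = 64. Would deviate. ✗
Try high-quality → plain interior, low-quality → elaborate interior:
  Under separation the diner infers type exactly: plain interior → high-quality (pays 76), elaborate interior → low-quality (pays 63).
  High-quality: plain interior gives 76 − 3 = 73; elaborate interior gives 63 − 6 = 57. No deviation. ✓
  Low-quality: elaborate interior gives 63 − 12 = 51; plain interior gives 76 − 2 = 74. Would deviate. ✗
Neither assignment is incentive-compatible.

None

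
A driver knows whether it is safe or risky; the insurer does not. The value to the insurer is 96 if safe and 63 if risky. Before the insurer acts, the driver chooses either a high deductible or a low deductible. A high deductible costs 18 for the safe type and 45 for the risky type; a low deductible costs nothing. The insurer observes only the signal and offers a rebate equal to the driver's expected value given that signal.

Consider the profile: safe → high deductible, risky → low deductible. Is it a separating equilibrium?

If types separate, high deductible earns payment 96 and low deductible earns 63.
Safe: high deductible gives 96 − 18 = 78; low deductible gives 63 − 0 = 63. No deviation. ✓
Risky: low deductible gives 63 − 0 = 63; high deductible gives 96 − 45 = 51. No deviation. ✓
Both incentive constraints hold.

Yes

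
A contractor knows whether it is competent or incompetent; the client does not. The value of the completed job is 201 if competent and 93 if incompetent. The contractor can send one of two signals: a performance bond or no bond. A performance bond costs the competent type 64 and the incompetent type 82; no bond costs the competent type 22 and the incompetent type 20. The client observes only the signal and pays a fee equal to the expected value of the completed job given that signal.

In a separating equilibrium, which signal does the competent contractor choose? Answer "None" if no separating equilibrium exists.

Try competent → bond, incompetent → no bond:
  If types separate, bond earns payment 201 and no bond earns 93.
  Competent: bond gives 201 − 64 = 137; no bond gives 93 − 22 = 71. No deviation. ✓
  Incompetent: no bond gives 93 − 20 = 73; bond gives 201 − 82 = 119. Would deviate. ✗
Try competent → no bond, incompetent → bond:
  If types separate, no bond earns payment 201 and bond earns 93.
  Competent: no bond gives 201 − 22 = 179; bond gives 93 − 64 = 29. No deviation. ✓
  Incompetent: bond gives 93 − 82 = 11; no bond gives 201 − 20 = 181. Would deviate. ✗
Neither assignment is incentive-compatible.

None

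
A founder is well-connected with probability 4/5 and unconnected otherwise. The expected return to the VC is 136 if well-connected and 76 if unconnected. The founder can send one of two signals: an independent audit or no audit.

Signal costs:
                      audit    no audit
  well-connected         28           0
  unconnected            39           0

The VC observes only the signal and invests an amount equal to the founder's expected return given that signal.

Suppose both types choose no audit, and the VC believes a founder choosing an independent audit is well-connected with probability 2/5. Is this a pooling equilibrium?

Yes

At the pooled signal (no audit) the VC holds the prior 4/5 and pays 4/5·136 + 1/5·76 = 124. Off-path (audit) belief 2/5 gives 2/5·136 + 3/5·76 = 100.
Well-connected: no audit gives 124 − 0 = 124; audit gives 100 − 28 = 72. Stays. ✓
Unconnected: no audit gives 124 − 0 = 124; audit gives 100 − 39 = 61. Stays. ✓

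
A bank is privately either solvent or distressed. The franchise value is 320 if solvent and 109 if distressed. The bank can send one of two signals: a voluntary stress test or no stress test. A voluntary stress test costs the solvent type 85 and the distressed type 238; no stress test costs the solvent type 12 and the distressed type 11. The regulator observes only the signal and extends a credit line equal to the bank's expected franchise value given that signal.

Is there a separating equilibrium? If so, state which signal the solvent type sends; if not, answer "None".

stress test

Try solvent → stress test, distressed → no stress test:
  Under separation the regulator infers type exactly: stress test → solvent (pays 320), no stress test → distressed (pays 109).
  Solvent: stress test gives 320 − 85 = 235; no stress test gives 109 − 12 = 97. No deviation. ✓
  Distressed: no stress test gives 109 − 11 = 98; stress test gives 320 − 238 = 82. No deviation. ✓
Both hold — the solvent type sends stress test.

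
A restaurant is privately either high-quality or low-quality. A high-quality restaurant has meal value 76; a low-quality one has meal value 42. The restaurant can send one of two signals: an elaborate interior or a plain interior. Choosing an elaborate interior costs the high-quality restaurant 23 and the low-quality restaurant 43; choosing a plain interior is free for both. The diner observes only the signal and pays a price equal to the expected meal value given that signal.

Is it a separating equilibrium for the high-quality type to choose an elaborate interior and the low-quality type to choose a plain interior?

Yes

If types separate, elaborate interior earns payment 76 and plain interior earns 42.
High-quality: elaborate interior gives 76 − 23 = 53; plain interior gives 42 − 0 = 42. No deviation. ✓
Low-quality: plain interior gives 42 − 0 = 42; elaborate interior gives 76 − 43 = 33. No deviation. ✓
Both incentive constraints hold.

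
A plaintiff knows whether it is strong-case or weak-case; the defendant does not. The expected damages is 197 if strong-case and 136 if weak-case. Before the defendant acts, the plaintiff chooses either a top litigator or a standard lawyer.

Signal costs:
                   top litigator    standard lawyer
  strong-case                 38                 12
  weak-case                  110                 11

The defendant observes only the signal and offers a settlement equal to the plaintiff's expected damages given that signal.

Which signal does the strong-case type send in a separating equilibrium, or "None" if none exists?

top litigator

Try strong-case → top litigator, weak-case → standard lawyer:
  Under separation the defendant infers type exactly: top litigator → strong-case (pays 197), standard lawyer → weak-case (pays 136).
  Strong-case: top litigator gives 197 − 38 = 159; standard lawyer gives 136 − 12 = 124. No deviation. ✓
  Weak-case: standard lawyer gives 136 − 11 = 125; top litigator gives 197 − 110 = 87. No deviation. ✓
Both hold — the strong-case type sends top litigator.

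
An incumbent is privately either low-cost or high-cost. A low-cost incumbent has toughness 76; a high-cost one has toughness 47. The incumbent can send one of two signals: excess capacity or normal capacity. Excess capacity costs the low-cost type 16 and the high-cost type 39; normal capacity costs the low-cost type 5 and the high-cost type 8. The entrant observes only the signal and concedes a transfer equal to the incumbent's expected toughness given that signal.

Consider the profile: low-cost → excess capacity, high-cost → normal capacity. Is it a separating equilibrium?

Yes

If types separate, excess capacity earns payment 76 and normal capacity earns 47.
Low-cost: excess capacity gives 76 − 16 = 60; normal capacity gives 47 − 5 = 42. No deviation. ✓
High-cost: normal capacity gives 47 − 8 = 39; excess capacity gives 76 − 39 = 37. No deviation. ✓
Both incentive constraints hold.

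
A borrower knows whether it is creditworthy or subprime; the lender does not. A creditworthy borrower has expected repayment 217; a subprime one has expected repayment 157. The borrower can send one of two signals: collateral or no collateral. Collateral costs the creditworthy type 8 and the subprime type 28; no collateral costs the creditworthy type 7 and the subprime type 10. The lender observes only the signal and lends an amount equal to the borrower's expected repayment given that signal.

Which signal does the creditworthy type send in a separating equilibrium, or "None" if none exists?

None

Try creditworthy → collateral, subprime → no collateral:
  Under separation the lender infers type exactly: collateral → creditworthy (pays 217), no collateral → subprime (pays 157).
  Creditworthy: collateral gives 217 − 8 = 209; no collateral gives 157 − 7 = 150. No deviation. ✓
  Subprime: no collateral gives 157 − 10 = 147; collateral gives 217 − 28 = 189. Would deviate. ✗
Try creditworthy → no collateral, subprime → collateral:
  Under separation the lender infers type exactly: no collateral → creditworthy (pays 217), collateral → subprime (pays 157).
  Creditworthy: no collateral gives 217 − 7 = 210; collateral gives 157 − 8 = 149. No deviation. ✓
  Subprime: collateral gives 157 − 28 = 129; no collateral gives 217 − 10 = 207. Would deviate. ✗
Neither assignment is incentive-compatible.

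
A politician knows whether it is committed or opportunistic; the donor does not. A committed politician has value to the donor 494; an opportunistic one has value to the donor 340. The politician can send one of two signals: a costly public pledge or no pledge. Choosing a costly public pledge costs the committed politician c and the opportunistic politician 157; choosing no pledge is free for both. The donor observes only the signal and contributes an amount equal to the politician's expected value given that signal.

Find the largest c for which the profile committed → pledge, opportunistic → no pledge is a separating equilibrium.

154

Under separation: pledge → committed (pays 494); no pledge → opportunistic (pays 340).
Opportunistic: 340 − 0 = 340 ≥ 494 − 157 = 337. Holds regardless of c. ✓
Committed: 494 − c ≥ 340 − 0, so c ≤ 494 − 340 = 154.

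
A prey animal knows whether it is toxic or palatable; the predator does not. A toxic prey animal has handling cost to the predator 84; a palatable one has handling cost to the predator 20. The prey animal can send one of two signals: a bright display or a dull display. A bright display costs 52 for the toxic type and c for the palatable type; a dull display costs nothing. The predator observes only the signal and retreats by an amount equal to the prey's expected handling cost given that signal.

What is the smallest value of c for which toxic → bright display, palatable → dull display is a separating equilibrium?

64

Under separation: bright display → toxic (pays 84); dull display → palatable (pays 20).
Toxic: 84 − 52 = 32 ≥ 20 − 0 = 20. Holds regardless of c. ✓
Palatable: 20 − 0 ≥ 84 − c, so c ≥ 84 − 20 = 64.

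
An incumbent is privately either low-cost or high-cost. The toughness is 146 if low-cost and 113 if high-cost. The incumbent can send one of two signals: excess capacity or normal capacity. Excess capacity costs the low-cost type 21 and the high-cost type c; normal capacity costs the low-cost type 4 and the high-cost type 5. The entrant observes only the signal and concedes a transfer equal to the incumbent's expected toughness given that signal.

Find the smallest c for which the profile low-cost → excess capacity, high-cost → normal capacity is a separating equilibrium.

Under separation: excess capacity → low-cost (pays 146); normal capacity → high-cost (pays 113).
Low-cost: 146 − 21 = 125 ≥ 113 − 4 = 109. Holds regardless of c. ✓
High-cost: 113 − 5 ≥ 146 − c, so c ≥ 146 − 108 = 38.

38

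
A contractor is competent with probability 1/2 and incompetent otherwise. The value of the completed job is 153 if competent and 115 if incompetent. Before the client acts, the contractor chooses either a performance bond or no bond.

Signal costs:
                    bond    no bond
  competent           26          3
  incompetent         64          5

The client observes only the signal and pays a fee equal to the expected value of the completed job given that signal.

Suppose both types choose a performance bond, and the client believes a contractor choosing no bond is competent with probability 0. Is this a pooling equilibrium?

No

On the equilibrium path (bond) the client holds the prior 1/2 and pays 1/2·153 + 1/2·115 = 134. Off-path (no bond) belief 0 gives 0·153 + 1·115 = 115.
Competent: bond gives 134 − 26 = 108; no bond gives 115 − 3 = 112. Deviates. ✗
Incompetent: bond gives 134 − 64 = 70; no bond gives 115 − 5 = 110. Deviates. ✗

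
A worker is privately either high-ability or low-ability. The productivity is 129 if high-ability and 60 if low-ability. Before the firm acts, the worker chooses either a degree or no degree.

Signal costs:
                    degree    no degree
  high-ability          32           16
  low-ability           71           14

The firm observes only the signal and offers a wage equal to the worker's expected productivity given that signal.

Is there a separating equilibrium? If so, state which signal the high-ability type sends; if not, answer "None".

Try high-ability → degree, low-ability → no degree:
  Under separation the firm infers type exactly: degree → high-ability (pays 129), no degree → low-ability (pays 60).
  High-ability: degree gives 129 − 32 = 97; no degree gives 60 − 16 = 44. No deviation. ✓
  Low-ability: no degree gives 60 − 14 = 46; degree gives 129 − 71 = 58. Would deviate. ✗
Try high-ability → no degree, low-ability → degree:
  Under separation the firm infers type exactly: no degree → high-ability (pays 129), degree → low-ability (pays 60).
  High-ability: no degree gives 129 − 16 = 113; degree gives 60 − 32 = 28. No deviation. ✓
  Low-ability: degree gives 60 − 71 = -11; no degree gives 129 − 14 = 115. Would deviate. ✗
Neither assignment is incentive-compatible.

None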